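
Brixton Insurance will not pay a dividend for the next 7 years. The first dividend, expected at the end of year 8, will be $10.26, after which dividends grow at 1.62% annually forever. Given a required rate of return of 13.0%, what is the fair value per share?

$38.32

Deferred-dividend DDM. At t=7 the remaining stream is a growing perpetuity with first payment D_8 = 10.26.
V_7 = D_8/(r−g) = 10.26/(0.13−0.0162) = 90.1582
P₀ = V_7/(1+r)^7 = 90.1582/(1+0.13)^7 = 38.3227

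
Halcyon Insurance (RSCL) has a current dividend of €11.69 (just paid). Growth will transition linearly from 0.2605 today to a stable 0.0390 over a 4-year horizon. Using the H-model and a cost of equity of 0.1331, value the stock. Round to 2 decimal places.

€184.11

H-model: P₀ = D₀[(1+g_L) + H(g_S−g_L)]/(r−g_L), with H = 4/2 = 2.
P₀ = 11.69 × [(1+0.039) + 2×(0.2605−0.039)] / (0.1331−0.039)
   = 11.69 × 1.4820 / 0.0941 = 184.1082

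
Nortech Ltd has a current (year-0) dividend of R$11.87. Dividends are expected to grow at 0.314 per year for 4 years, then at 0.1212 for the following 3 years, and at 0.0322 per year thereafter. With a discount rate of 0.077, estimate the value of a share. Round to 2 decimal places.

R$849.25

Three-stage DDM. Project D₁…D_7; terminal Gordon value at t=7 with g = 0.0322; discount at r = 0.077.
D_1 = 15.5972
D_2 = 20.4947
D_3 = 26.9300
D_4 = 35.3861
D_5 = 39.6748
D_6 = 44.4834
D_7 = 49.8748
TV_7 = 51.4808/(0.077−0.0322) = 1149.1250
P₀ = Σ Dₜ/(1+r)ᵗ + TV_7/(1+r)^7 = 849.2537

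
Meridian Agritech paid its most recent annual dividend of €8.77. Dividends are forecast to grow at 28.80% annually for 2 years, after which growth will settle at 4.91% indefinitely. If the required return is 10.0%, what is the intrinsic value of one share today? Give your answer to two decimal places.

€270.12

Two-stage DDM. Project D₁…D_2 at 0.288, terminal growth 0.0491, discount at r = 0.1.
D_1 = 11.2958
D_2 = 14.5489
Terminal value at t=2: TV = D_3/(r−g) = 15.2633/(0.1−0.0491) = 299.8682
P₀ = 11.2958/(1+0.1)^1 + 14.5489/(1+0.1)^2 + 299.8682/(1+0.1)^2 = 270.1178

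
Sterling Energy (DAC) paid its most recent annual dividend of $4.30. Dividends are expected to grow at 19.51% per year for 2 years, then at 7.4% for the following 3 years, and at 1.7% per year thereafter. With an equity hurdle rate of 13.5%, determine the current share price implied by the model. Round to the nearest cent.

$56.93

Three-stage DDM. Project D₁…D_5; terminal Gordon value at t=5 with g = 0.017; discount at r = 0.135.
D_1 = 5.1389
D_2 = 6.1415
D_3 = 6.5960
D_4 = 7.0841
D_5 = 7.6083
TV_5 = 7.7377/(0.135−0.017) = 65.5736
P₀ = Σ Dₜ/(1+r)ᵗ + TV_5/(1+r)^5 = 56.9281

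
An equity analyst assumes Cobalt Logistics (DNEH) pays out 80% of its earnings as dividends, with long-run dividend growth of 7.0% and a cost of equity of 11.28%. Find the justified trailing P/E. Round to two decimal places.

20.00

Justified trailing P/E = b(1+g)/(r−g) = 0.80×(1+0.07)/(0.1128−0.07) = 20.0000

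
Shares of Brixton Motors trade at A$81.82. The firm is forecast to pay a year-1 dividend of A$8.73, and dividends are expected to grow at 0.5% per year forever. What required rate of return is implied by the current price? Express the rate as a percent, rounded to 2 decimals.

11.17%

Rearranging the constant-growth DDM: r = D₁/P₀ + g.
r = 8.7300 / 81.82 + 0.005 = 0.10670 + 0.005 = 0.11170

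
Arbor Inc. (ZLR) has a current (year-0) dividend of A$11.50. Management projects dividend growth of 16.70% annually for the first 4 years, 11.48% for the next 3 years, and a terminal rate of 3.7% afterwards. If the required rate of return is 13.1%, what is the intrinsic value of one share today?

Three-stage DDM. Project D₁…D_7; terminal Gordon value at t=7 with g = 0.037; discount at r = 0.131.
D_1 = 13.4205
D_2 = 15.6617
D_3 = 18.2772
D_4 = 21.3295
D_5 = 23.7782
D_6 = 26.5079
D_7 = 29.5510
TV_7 = 30.6444/(0.131−0.037) = 326.0041
P₀ = Σ Dₜ/(1+r)ᵗ + TV_7/(1+r)^7 = 225.4921

A$225.49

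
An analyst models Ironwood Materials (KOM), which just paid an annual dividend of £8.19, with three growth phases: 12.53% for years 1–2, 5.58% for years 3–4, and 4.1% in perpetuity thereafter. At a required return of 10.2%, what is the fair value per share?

Three-stage DDM. Project D₁…D_4; terminal Gordon value at t=4 with g = 0.041; discount at r = 0.102.
D_1 = 9.2162
D_2 = 10.3710
D_3 = 10.9497
D_4 = 11.5607
TV_4 = 12.0347/(0.102−0.041) = 197.2899
P₀ = Σ Dₜ/(1+r)ᵗ + TV_4/(1+r)^4 = 166.7001

£166.70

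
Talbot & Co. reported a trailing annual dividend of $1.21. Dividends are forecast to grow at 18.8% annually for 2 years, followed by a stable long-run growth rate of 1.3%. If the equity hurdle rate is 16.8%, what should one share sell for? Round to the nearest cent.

$10.66

Two-stage DDM. Project D₁…D_2 at 0.188, terminal growth 0.013, discount at r = 0.168.
D_1 = 1.4375
D_2 = 1.7077
Terminal value at t=2: TV = D_3/(r−g) = 1.7299/(0.168−0.013) = 11.1608
P₀ = 1.4375/(1+0.168)^1 + 1.7077/(1+0.168)^2 + 11.1608/(1+0.168)^2 = 10.6636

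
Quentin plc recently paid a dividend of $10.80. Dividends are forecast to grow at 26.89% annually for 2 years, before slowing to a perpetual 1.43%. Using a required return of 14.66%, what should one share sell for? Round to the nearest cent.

Two-stage DDM. Project D₁…D_2 at 0.2689, terminal growth 0.0143, discount at r = 0.1466.
D_1 = 13.7041
D_2 = 17.3892
Terminal value at t=2: TV = D_3/(r−g) = 17.6378/(0.1466−0.0143) = 133.3169
P₀ = 13.7041/(1+0.1466)^1 + 17.3892/(1+0.1466)^2 + 133.3169/(1+0.1466)^2 = 126.5842

$126.58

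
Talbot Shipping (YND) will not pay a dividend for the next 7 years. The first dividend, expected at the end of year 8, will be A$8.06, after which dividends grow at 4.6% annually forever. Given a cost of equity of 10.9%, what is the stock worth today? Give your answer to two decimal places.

A$62.01

Deferred-dividend DDM. At t=7 the remaining stream is a growing perpetuity with first payment D_8 = 8.06.
V_7 = D_8/(r−g) = 8.06/(0.109−0.046) = 127.9365
P₀ = V_7/(1+r)^7 = 127.9365/(1+0.109)^7 = 62.0117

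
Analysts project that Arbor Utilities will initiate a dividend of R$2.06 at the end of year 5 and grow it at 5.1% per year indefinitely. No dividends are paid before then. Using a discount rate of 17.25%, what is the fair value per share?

Deferred-dividend DDM. At t=4 the remaining stream is a growing perpetuity with first payment D_5 = 2.06.
V_4 = D_5/(r−g) = 2.06/(0.1725−0.051) = 16.9547
P₀ = V_4/(1+r)^4 = 16.9547/(1+0.1725)^4 = 8.9710

R$8.97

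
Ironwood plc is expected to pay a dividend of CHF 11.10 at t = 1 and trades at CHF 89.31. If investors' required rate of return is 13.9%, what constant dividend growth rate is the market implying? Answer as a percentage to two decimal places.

1.47%

From P₀ = D₁/(r − g), the implied growth is g = r − D₁/P₀.
g = 0.139 − 11.10/89.31 = 0.139 − 0.12429 = 0.01471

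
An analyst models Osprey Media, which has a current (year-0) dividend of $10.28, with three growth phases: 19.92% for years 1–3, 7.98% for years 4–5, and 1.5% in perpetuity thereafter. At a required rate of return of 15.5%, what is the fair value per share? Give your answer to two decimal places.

$126.98

Three-stage DDM. Project D₁…D_5; terminal Gordon value at t=5 with g = 0.015; discount at r = 0.155.
D_1 = 12.3278
D_2 = 14.7835
D_3 = 17.7283
D_4 = 19.1431
D_5 = 20.6707
TV_5 = 20.9807/(0.155−0.015) = 149.8624
P₀ = Σ Dₜ/(1+r)ᵗ + TV_5/(1+r)^5 = 126.9837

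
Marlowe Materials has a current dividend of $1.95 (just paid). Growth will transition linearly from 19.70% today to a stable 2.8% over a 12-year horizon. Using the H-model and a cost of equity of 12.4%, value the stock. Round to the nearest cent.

H-model: P₀ = D₀[(1+g_L) + H(g_S−g_L)]/(r−g_L), with H = 12/2 = 6.
P₀ = 1.95 × [(1+0.028) + 6×(0.197−0.028)] / (0.124−0.028)
   = 1.95 × 2.0420 / 0.096 = 41.4781

$41.48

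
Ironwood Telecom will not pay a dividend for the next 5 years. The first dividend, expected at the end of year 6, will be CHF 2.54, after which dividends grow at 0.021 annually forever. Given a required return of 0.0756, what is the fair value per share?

Deferred-dividend DDM. At t=5 the remaining stream is a growing perpetuity with first payment D_6 = 2.54.
V_5 = D_6/(r−g) = 2.54/(0.0756−0.021) = 46.5201
P₀ = V_5/(1+r)^5 = 46.5201/(1+0.0756)^5 = 32.3137

CHF 32.31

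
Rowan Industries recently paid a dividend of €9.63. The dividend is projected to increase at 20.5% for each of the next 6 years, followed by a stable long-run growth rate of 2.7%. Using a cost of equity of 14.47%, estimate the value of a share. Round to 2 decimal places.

€183.76

Two-stage DDM. Project D₁…D_6 at 0.205, terminal growth 0.027, discount at r = 0.1447.
D_1 = 11.6042
D_2 = 13.9830
D_3 = 16.8495
D_4 = 20.3037
D_5 = 24.4659
D_6 = 29.4814
Terminal value at t=6: TV = D_7/(r−g) = 30.2774/(0.1447−0.027) = 257.2424
P₀ = 11.6042/(1+0.1447)^1 + 13.9830/(1+0.1447)^2 + 16.8495/(1+0.1447)^3 + 20.3037/(1+0.1447)^4 + 24.4659/(1+0.1447)^5 + 29.4814/(1+0.1447)^6 + 257.2424/(1+0.1447)^6 = 183.7576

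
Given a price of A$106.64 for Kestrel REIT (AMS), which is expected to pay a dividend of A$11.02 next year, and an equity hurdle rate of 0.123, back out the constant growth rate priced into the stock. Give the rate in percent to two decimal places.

From P₀ = D₁/(r − g), the implied growth is g = r − D₁/P₀.
g = 0.123 − 11.02/106.64 = 0.123 − 0.10334 = 0.01966

1.97%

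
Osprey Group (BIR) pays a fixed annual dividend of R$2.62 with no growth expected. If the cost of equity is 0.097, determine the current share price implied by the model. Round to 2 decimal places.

Zero-growth DDM (perpetuity): P₀ = D/r = 2.62 / 0.097 = 27.0103

R$27.01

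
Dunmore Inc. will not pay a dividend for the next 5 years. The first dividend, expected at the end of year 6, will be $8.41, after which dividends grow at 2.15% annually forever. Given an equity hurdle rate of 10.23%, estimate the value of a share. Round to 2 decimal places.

Deferred-dividend DDM. At t=5 the remaining stream is a growing perpetuity with first payment D_6 = 8.41.
V_5 = D_6/(r−g) = 8.41/(0.1023−0.0215) = 104.0842
P₀ = V_5/(1+r)^5 = 104.0842/(1+0.1023)^5 = 63.9566

$63.96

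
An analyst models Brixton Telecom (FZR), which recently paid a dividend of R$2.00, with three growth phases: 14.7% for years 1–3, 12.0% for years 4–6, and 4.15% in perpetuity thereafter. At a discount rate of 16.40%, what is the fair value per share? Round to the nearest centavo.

Three-stage DDM. Project D₁…D_6; terminal Gordon value at t=6 with g = 0.0415; discount at r = 0.164.
D_1 = 2.2940
D_2 = 2.6312
D_3 = 3.0180
D_4 = 3.3802
D_5 = 3.7858
D_6 = 4.2401
TV_6 = 4.4160/(0.164−0.0415) = 36.0494
P₀ = Σ Dₜ/(1+r)ᵗ + TV_6/(1+r)^6 = 25.6379

R$25.64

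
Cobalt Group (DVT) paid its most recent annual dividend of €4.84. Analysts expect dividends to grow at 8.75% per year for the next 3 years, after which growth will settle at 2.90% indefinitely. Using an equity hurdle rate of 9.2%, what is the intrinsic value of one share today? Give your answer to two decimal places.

Two-stage DDM. Project D₁…D_3 at 0.0875, terminal growth 0.029, discount at r = 0.092.
D_1 = 5.2635
D_2 = 5.7241
D_3 = 6.2249
Terminal value at t=3: TV = D_4/(r−g) = 6.4054/(0.092−0.029) = 101.6735
P₀ = 5.2635/(1+0.092)^1 + 5.7241/(1+0.092)^2 + 6.2249/(1+0.092)^3 + 101.6735/(1+0.092)^3 = 92.4807

€92.48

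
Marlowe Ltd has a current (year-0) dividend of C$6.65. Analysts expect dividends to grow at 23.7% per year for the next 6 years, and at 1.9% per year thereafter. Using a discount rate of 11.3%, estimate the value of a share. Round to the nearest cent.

C$194.56

Two-stage DDM. Project D₁…D_6 at 0.237, terminal growth 0.019, discount at r = 0.113.
D_1 = 8.2261
D_2 = 10.1756
D_3 = 12.5872
D_4 = 15.5704
D_5 = 19.2606
D_6 = 23.8254
Terminal value at t=6: TV = D_7/(r−g) = 24.2781/(0.113−0.019) = 258.2773
P₀ = 8.2261/(1+0.113)^1 + 10.1756/(1+0.113)^2 + 12.5872/(1+0.113)^3 + 15.5704/(1+0.113)^4 + 19.2606/(1+0.113)^5 + 23.8254/(1+0.113)^6 + 258.2773/(1+0.113)^6 = 194.5590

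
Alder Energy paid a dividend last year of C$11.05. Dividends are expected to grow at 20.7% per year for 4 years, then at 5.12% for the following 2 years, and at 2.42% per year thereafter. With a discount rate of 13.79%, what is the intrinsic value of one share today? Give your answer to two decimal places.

Three-stage DDM. Project D₁…D_6; terminal Gordon value at t=6 with g = 0.0242; discount at r = 0.1379.
D_1 = 13.3374
D_2 = 16.0982
D_3 = 19.4305
D_4 = 23.4526
D_5 = 24.6534
D_6 = 25.9156
TV_6 = 26.5428/(0.1379−0.0242) = 233.4460
P₀ = Σ Dₜ/(1+r)ᵗ + TV_6/(1+r)^6 = 183.7291

C$183.73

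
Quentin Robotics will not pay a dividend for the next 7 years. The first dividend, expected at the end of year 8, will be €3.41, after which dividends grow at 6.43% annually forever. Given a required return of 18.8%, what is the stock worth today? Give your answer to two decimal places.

€8.25

Deferred-dividend DDM. At t=7 the remaining stream is a growing perpetuity with first payment D_8 = 3.41.
V_7 = D_8/(r−g) = 3.41/(0.188−0.0643) = 27.5667
P₀ = V_7/(1+r)^7 = 27.5667/(1+0.188)^7 = 8.2541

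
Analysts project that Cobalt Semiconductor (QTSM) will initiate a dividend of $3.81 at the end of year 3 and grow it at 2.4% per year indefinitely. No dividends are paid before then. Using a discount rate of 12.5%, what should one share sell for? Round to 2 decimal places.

Deferred-dividend DDM. At t=2 the remaining stream is a growing perpetuity with first payment D_3 = 3.81.
V_2 = D_3/(r−g) = 3.81/(0.125−0.024) = 37.7228
P₀ = V_2/(1+r)^2 = 37.7228/(1+0.125)^2 = 29.8056

$29.81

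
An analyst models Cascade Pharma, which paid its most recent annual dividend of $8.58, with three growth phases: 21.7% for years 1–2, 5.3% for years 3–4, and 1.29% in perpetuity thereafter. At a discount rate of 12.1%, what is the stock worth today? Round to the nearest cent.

Three-stage DDM. Project D₁…D_4; terminal Gordon value at t=4 with g = 0.0129; discount at r = 0.121.
D_1 = 10.4419
D_2 = 12.7077
D_3 = 13.3813
D_4 = 14.0905
TV_4 = 14.2722/(0.121−0.0129) = 132.0280
P₀ = Σ Dₜ/(1+r)ᵗ + TV_4/(1+r)^4 = 121.4563

$121.46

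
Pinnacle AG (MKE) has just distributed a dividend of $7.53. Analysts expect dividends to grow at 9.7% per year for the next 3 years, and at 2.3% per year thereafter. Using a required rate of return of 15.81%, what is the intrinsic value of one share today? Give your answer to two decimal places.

Two-stage DDM. Project D₁…D_3 at 0.097, terminal growth 0.023, discount at r = 0.1581.
D_1 = 8.2604
D_2 = 9.0617
D_3 = 9.9407
Terminal value at t=3: TV = D_4/(r−g) = 10.1693/(0.1581−0.023) = 75.2723
P₀ = 8.2604/(1+0.1581)^1 + 9.0617/(1+0.1581)^2 + 9.9407/(1+0.1581)^3 + 75.2723/(1+0.1581)^3 = 68.7506

$68.75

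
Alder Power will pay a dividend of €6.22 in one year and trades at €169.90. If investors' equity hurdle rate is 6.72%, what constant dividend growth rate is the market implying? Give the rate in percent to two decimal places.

From P₀ = D₁/(r − g), the implied growth is g = r − D₁/P₀.
g = 0.0672 − 6.22/169.90 = 0.0672 − 0.03661 = 0.03059

3.06%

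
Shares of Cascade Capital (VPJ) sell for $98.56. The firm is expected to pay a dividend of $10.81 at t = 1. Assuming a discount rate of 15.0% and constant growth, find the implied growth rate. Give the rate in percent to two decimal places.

From P₀ = D₁/(r − g), the implied growth is g = r − D₁/P₀.
g = 0.15 − 10.81/98.56 = 0.15 − 0.10968 = 0.04032

4.03%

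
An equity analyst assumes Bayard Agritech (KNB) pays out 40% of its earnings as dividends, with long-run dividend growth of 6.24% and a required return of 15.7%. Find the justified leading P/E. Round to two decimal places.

4.23

Justified leading P/E = b/(r−g) = 0.40/(0.157−0.0624) = 4.2283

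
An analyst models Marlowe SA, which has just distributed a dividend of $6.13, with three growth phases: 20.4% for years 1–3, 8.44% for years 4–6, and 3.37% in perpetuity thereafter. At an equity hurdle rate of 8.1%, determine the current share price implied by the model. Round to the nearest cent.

$235.32

Three-stage DDM. Project D₁…D_6; terminal Gordon value at t=6 with g = 0.0337; discount at r = 0.081.
D_1 = 7.3805
D_2 = 8.8861
D_3 = 10.6989
D_4 = 11.6019
D_5 = 12.5811
D_6 = 13.6430
TV_6 = 14.1027/(0.081−0.0337) = 298.1548
P₀ = Σ Dₜ/(1+r)ᵗ + TV_6/(1+r)^6 = 235.3181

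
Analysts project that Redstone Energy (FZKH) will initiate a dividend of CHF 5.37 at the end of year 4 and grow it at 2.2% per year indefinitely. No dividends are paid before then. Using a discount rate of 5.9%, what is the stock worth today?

Deferred-dividend DDM. At t=3 the remaining stream is a growing perpetuity with first payment D_4 = 5.37.
V_3 = D_4/(r−g) = 5.37/(0.059−0.022) = 145.1351
P₀ = V_3/(1+r)^3 = 145.1351/(1+0.059)^3 = 122.2038

CHF 122.20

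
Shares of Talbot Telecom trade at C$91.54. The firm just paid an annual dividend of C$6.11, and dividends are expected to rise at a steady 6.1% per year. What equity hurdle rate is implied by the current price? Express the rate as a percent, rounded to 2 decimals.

13.18%

Rearranging the constant-growth DDM: r = D₁/P₀ + g.
D₁ = 6.11 × (1 + 0.061) = 6.4827.
r = 6.4827 / 91.54 + 0.061 = 0.07082 + 0.061 = 0.13182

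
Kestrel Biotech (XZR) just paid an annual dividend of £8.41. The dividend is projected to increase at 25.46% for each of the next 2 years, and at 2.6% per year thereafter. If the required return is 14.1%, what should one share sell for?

Two-stage DDM. Project D₁…D_2 at 0.2546, terminal growth 0.026, discount at r = 0.141.
D_1 = 10.5512
D_2 = 13.2375
Terminal value at t=2: TV = D_3/(r−g) = 13.5817/(0.141−0.026) = 118.1017
P₀ = 10.5512/(1+0.141)^1 + 13.2375/(1+0.141)^2 + 118.1017/(1+0.141)^2 = 110.1315

£110.13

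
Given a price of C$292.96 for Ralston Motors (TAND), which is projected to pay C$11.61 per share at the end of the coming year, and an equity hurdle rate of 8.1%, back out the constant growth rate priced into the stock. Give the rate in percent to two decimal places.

4.14%

From P₀ = D₁/(r − g), the implied growth is g = r − D₁/P₀.
g = 0.081 − 11.61/292.96 = 0.081 − 0.03963 = 0.04137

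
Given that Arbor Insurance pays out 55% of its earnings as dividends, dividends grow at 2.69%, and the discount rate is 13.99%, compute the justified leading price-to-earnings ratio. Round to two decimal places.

Justified leading P/E = b/(r−g) = 0.55/(0.1399−0.0269) = 4.8673

4.87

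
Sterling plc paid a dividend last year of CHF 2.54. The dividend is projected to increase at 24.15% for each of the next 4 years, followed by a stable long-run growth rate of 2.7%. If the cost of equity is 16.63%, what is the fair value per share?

Two-stage DDM. Project D₁…D_4 at 0.2415, terminal growth 0.027, discount at r = 0.1663.
D_1 = 3.1534
D_2 = 3.9150
D_3 = 4.8604
D_4 = 6.0342
Terminal value at t=4: TV = D_5/(r−g) = 6.1971/(0.1663−0.027) = 44.4877
P₀ = 3.1534/(1+0.1663)^1 + 3.9150/(1+0.1663)^2 + 4.8604/(1+0.1663)^3 + 6.0342/(1+0.1663)^4 + 44.4877/(1+0.1663)^4 = 35.9503

CHF 35.95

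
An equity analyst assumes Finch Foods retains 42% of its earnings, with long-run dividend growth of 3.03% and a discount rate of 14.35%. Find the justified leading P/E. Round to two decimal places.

5.12

Payout ratio b = 1 − 0.42 = 0.58.
Justified leading P/E = b/(r−g) = 0.58/(0.1435−0.0303) = 5.1237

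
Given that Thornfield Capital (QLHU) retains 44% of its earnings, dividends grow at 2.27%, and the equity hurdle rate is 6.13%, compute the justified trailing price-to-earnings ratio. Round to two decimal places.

14.84

Payout ratio b = 1 − 0.44 = 0.56.
Justified trailing P/E = b(1+g)/(r−g) = 0.56×(1+0.0227)/(0.0613−0.0227) = 14.8371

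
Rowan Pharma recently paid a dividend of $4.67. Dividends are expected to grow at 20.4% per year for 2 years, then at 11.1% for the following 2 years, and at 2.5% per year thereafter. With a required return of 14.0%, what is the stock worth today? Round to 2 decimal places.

Three-stage DDM. Project D₁…D_4; terminal Gordon value at t=4 with g = 0.025; discount at r = 0.14.
D_1 = 5.6227
D_2 = 6.7697
D_3 = 7.5211
D_4 = 8.3560
TV_4 = 8.5649/(0.14−0.025) = 74.4773
P₀ = Σ Dₜ/(1+r)ᵗ + TV_4/(1+r)^4 = 64.2618

$64.26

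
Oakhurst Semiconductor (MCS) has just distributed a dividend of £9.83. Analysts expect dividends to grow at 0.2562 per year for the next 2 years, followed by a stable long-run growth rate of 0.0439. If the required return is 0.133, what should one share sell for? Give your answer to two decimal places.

Two-stage DDM. Project D₁…D_2 at 0.2562, terminal growth 0.0439, discount at r = 0.133.
D_1 = 12.3484
D_2 = 15.5121
Terminal value at t=2: TV = D_3/(r−g) = 16.1931/(0.133−0.0439) = 181.7407
P₀ = 12.3484/(1+0.133)^1 + 15.5121/(1+0.133)^2 + 181.7407/(1+0.133)^2 = 164.5598

£164.56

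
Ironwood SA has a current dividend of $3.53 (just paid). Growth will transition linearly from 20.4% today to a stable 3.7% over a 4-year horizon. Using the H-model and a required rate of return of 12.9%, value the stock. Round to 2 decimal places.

$52.60

H-model: P₀ = D₀[(1+g_L) + H(g_S−g_L)]/(r−g_L), with H = 4/2 = 2.
P₀ = 3.53 × [(1+0.037) + 2×(0.204−0.037)] / (0.129−0.037)
   = 3.53 × 1.3710 / 0.092 = 52.6047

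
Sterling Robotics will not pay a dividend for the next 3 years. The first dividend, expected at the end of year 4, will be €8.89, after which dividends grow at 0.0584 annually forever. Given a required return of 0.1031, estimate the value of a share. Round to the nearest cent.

€148.17

Deferred-dividend DDM. At t=3 the remaining stream is a growing perpetuity with first payment D_4 = 8.89.
V_3 = D_4/(r−g) = 8.89/(0.1031−0.0584) = 198.8814
P₀ = V_3/(1+r)^3 = 198.8814/(1+0.1031)^3 = 148.1664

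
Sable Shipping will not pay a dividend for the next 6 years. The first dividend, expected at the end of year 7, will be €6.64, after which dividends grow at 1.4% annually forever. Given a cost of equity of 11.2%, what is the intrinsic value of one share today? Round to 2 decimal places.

€35.84

Deferred-dividend DDM. At t=6 the remaining stream is a growing perpetuity with first payment D_7 = 6.64.
V_6 = D_7/(r−g) = 6.64/(0.112−0.014) = 67.7551
P₀ = V_6/(1+r)^6 = 67.7551/(1+0.112)^6 = 35.8355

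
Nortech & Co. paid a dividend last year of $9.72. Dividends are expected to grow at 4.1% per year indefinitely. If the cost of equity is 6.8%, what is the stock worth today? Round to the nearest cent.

$374.76

Gordon growth model: P₀ = D₁/(r − g). D₁ = 9.72 × (1 + 0.041) = 10.1185.
P₀ = 10.1185 / (0.068 − 0.041) = 10.1185 / 0.027 = 374.7600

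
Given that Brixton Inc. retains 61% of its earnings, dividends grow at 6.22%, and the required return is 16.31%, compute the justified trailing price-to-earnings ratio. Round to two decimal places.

Payout ratio b = 1 − 0.61 = 0.39.
Justified trailing P/E = b(1+g)/(r−g) = 0.39×(1+0.0622)/(0.1631−0.0622) = 4.1056

4.11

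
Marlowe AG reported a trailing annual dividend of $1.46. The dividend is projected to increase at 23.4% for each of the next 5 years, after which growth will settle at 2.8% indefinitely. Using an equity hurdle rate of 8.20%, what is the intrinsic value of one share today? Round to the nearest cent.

$64.65

Two-stage DDM. Project D₁…D_5 at 0.234, terminal growth 0.028, discount at r = 0.082.
D_1 = 1.8016
D_2 = 2.2232
D_3 = 2.7435
D_4 = 3.3854
D_5 = 4.1776
Terminal value at t=5: TV = D_6/(r−g) = 4.2946/(0.082−0.028) = 79.5295
P₀ = 1.8016/(1+0.082)^1 + 2.2232/(1+0.082)^2 + 2.7435/(1+0.082)^3 + 3.3854/(1+0.082)^4 + 4.1776/(1+0.082)^5 + 79.5295/(1+0.082)^5 = 64.6450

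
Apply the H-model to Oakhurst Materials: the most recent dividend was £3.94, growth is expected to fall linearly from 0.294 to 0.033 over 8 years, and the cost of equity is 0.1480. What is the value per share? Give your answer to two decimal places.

£71.16

H-model: P₀ = D₀[(1+g_L) + H(g_S−g_L)]/(r−g_L), with H = 8/2 = 4.
P₀ = 3.94 × [(1+0.033) + 4×(0.294−0.033)] / (0.148−0.033)
   = 3.94 × 2.0770 / 0.115 = 71.1598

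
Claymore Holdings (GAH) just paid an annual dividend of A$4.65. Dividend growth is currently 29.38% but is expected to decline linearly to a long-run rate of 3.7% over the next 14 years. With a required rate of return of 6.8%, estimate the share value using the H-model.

A$425.19

H-model: P₀ = D₀[(1+g_L) + H(g_S−g_L)]/(r−g_L), with H = 14/2 = 7.
P₀ = 4.65 × [(1+0.037) + 7×(0.2938−0.037)] / (0.068−0.037)
   = 4.65 × 2.8346 / 0.031 = 425.1900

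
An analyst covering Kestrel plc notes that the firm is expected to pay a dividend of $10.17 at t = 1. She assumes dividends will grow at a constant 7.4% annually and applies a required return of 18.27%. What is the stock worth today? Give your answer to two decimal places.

Gordon growth model: P₀ = D₁/(r − g), with D₁ = 10.17 given directly.
P₀ = 10.1700 / (0.1827 − 0.074) = 10.1700 / 0.1087 = 93.5603

$93.56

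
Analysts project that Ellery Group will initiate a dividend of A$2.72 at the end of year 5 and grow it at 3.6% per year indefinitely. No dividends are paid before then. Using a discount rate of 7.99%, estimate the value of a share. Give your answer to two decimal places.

A$45.56

Deferred-dividend DDM. At t=4 the remaining stream is a growing perpetuity with first payment D_5 = 2.72.
V_4 = D_5/(r−g) = 2.72/(0.0799−0.036) = 61.9590
P₀ = V_4/(1+r)^4 = 61.9590/(1+0.0799)^4 = 45.5586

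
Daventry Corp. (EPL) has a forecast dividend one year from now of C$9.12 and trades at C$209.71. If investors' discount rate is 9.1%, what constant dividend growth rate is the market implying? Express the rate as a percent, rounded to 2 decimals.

From P₀ = D₁/(r − g), the implied growth is g = r − D₁/P₀.
g = 0.091 − 9.12/209.71 = 0.091 − 0.04349 = 0.04751

4.75%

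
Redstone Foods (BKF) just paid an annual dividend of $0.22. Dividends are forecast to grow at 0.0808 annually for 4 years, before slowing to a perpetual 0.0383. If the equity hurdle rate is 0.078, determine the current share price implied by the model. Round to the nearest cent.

$6.70

Two-stage DDM. Project D₁…D_4 at 0.0808, terminal growth 0.0383, discount at r = 0.078.
D_1 = 0.2378
D_2 = 0.2570
D_3 = 0.2778
D_4 = 0.3002
Terminal value at t=4: TV = D_5/(r−g) = 0.3117/(0.078−0.0383) = 7.8512
P₀ = 0.2378/(1+0.078)^1 + 0.2570/(1+0.078)^2 + 0.2778/(1+0.078)^3 + 0.3002/(1+0.078)^4 + 7.8512/(1+0.078)^4 = 6.6995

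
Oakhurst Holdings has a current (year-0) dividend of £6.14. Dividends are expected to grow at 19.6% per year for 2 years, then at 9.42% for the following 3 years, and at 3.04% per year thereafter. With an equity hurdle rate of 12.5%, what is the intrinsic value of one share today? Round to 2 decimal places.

£102.71

Three-stage DDM. Project D₁…D_5; terminal Gordon value at t=5 with g = 0.0304; discount at r = 0.125.
D_1 = 7.3434
D_2 = 8.7828
D_3 = 9.6101
D_4 = 10.5154
D_5 = 11.5059
TV_5 = 11.8557/(0.125−0.0304) = 125.3244
P₀ = Σ Dₜ/(1+r)ᵗ + TV_5/(1+r)^5 = 102.7122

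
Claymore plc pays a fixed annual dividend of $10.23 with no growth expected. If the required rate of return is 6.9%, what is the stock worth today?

$148.26

Zero-growth DDM (perpetuity): P₀ = D/r = 10.23 / 0.069 = 148.2609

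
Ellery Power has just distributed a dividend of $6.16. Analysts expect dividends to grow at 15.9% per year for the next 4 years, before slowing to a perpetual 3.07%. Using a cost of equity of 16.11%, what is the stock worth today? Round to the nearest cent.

$72.87

Two-stage DDM. Project D₁…D_4 at 0.159, terminal growth 0.0307, discount at r = 0.1611.
D_1 = 7.1394
D_2 = 8.2746
D_3 = 9.5903
D_4 = 11.1151
Terminal value at t=4: TV = D_5/(r−g) = 11.4564/(0.1611−0.0307) = 87.8555
P₀ = 7.1394/(1+0.1611)^1 + 8.2746/(1+0.1611)^2 + 9.5903/(1+0.1611)^3 + 11.1151/(1+0.1611)^4 + 87.8555/(1+0.1611)^4 = 72.8670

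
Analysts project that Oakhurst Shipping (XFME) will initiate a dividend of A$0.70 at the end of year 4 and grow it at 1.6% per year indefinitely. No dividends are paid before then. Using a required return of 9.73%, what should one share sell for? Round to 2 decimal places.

Deferred-dividend DDM. At t=3 the remaining stream is a growing perpetuity with first payment D_4 = 0.70.
V_3 = D_4/(r−g) = 0.70/(0.0973−0.016) = 8.6101
P₀ = V_3/(1+r)^3 = 8.6101/(1+0.0973)^3 = 6.5168

A$6.52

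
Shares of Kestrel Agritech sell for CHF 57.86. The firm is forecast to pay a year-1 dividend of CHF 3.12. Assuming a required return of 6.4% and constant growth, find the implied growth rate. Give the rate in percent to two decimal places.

1.01%

From P₀ = D₁/(r − g), the implied growth is g = r − D₁/P₀.
g = 0.064 − 3.12/57.86 = 0.064 − 0.05392 = 0.01008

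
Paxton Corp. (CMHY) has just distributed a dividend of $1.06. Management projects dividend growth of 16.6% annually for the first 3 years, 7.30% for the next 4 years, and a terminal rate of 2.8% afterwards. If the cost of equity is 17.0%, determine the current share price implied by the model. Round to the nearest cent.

Three-stage DDM. Project D₁…D_7; terminal Gordon value at t=7 with g = 0.028; discount at r = 0.17.
D_1 = 1.2360
D_2 = 1.4411
D_3 = 1.6804
D_4 = 1.8030
D_5 = 1.9346
D_6 = 2.0759
D_7 = 2.2274
TV_7 = 2.2898/(0.17−0.028) = 16.1252
P₀ = Σ Dₜ/(1+r)ᵗ + TV_7/(1+r)^7 = 11.9272

$11.93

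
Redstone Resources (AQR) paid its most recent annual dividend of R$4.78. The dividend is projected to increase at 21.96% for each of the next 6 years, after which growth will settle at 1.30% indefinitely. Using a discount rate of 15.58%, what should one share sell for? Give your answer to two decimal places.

R$81.57

Two-stage DDM. Project D₁…D_6 at 0.2196, terminal growth 0.013, discount at r = 0.1558.
D_1 = 5.8297
D_2 = 7.1099
D_3 = 8.6712
D_4 = 10.5754
D_5 = 12.8978
D_6 = 15.7301
Terminal value at t=6: TV = D_7/(r−g) = 15.9346/(0.1558−0.013) = 111.5870
P₀ = 5.8297/(1+0.1558)^1 + 7.1099/(1+0.1558)^2 + 8.6712/(1+0.1558)^3 + 10.5754/(1+0.1558)^4 + 12.8978/(1+0.1558)^5 + 15.7301/(1+0.1558)^6 + 111.5870/(1+0.1558)^6 = 81.5675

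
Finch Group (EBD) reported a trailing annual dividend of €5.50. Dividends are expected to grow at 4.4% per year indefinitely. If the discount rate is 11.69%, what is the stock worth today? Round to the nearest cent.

€78.77

Gordon growth model: P₀ = D₁/(r − g). D₁ = 5.50 × (1 + 0.044) = 5.7420.
P₀ = 5.7420 / (0.1169 − 0.044) = 5.7420 / 0.0729 = 78.7654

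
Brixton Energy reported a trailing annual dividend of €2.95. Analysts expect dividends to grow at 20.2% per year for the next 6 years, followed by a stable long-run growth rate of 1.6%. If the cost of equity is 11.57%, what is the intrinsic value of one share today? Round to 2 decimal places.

€70.17

Two-stage DDM. Project D₁…D_6 at 0.202, terminal growth 0.016, discount at r = 0.1157.
D_1 = 3.5459
D_2 = 4.2622
D_3 = 5.1231
D_4 = 6.1580
D_5 = 7.4019
D_6 = 8.8971
Terminal value at t=6: TV = D_7/(r−g) = 9.0395/(0.1157−0.016) = 90.6666
P₀ = 3.5459/(1+0.1157)^1 + 4.2622/(1+0.1157)^2 + 5.1231/(1+0.1157)^3 + 6.1580/(1+0.1157)^4 + 7.4019/(1+0.1157)^5 + 8.8971/(1+0.1157)^6 + 90.6666/(1+0.1157)^6 = 70.1667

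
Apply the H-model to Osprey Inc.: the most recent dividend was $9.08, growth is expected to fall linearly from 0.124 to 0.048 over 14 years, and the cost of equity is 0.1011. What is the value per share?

$270.18

H-model: P₀ = D₀[(1+g_L) + H(g_S−g_L)]/(r−g_L), with H = 14/2 = 7.
P₀ = 9.08 × [(1+0.048) + 7×(0.124−0.048)] / (0.1011−0.048)
   = 9.08 × 1.5800 / 0.0531 = 270.1770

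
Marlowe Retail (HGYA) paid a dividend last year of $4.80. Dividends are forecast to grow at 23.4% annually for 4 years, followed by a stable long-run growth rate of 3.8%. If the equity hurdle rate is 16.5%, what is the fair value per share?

Two-stage DDM. Project D₁…D_4 at 0.234, terminal growth 0.038, discount at r = 0.165.
D_1 = 5.9232
D_2 = 7.3092
D_3 = 9.0196
D_4 = 11.1302
Terminal value at t=4: TV = D_5/(r−g) = 11.5531/(0.165−0.038) = 90.9694
P₀ = 5.9232/(1+0.165)^1 + 7.3092/(1+0.165)^2 + 9.0196/(1+0.165)^3 + 11.1302/(1+0.165)^4 + 90.9694/(1+0.165)^4 = 71.6010

$71.60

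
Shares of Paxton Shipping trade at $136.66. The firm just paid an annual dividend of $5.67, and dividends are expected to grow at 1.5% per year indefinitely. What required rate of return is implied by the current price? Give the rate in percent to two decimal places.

Rearranging the constant-growth DDM: r = D₁/P₀ + g.
D₁ = 5.67 × (1 + 0.015) = 5.7550.
r = 5.7550 / 136.66 + 0.015 = 0.04211 + 0.015 = 0.05711

5.71%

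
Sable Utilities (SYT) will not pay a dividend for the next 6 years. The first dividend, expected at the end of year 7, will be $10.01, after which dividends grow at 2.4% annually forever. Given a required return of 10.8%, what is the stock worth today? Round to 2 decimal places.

Deferred-dividend DDM. At t=6 the remaining stream is a growing perpetuity with first payment D_7 = 10.01.
V_6 = D_7/(r−g) = 10.01/(0.108−0.024) = 119.1667
P₀ = V_6/(1+r)^6 = 119.1667/(1+0.108)^6 = 64.4045

$64.40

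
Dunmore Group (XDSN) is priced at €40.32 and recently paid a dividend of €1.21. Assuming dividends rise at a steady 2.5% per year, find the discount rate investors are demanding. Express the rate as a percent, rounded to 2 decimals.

Rearranging the constant-growth DDM: r = D₁/P₀ + g.
D₁ = 1.21 × (1 + 0.025) = 1.2402.
r = 1.2402 / 40.32 + 0.025 = 0.03076 + 0.025 = 0.05576

5.58%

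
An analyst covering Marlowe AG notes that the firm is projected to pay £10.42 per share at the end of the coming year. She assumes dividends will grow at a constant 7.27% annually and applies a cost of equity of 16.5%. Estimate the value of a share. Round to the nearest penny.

£112.89

Gordon growth model: P₀ = D₁/(r − g), with D₁ = 10.42 given directly.
P₀ = 10.4200 / (0.165 − 0.0727) = 10.4200 / 0.0923 = 112.8927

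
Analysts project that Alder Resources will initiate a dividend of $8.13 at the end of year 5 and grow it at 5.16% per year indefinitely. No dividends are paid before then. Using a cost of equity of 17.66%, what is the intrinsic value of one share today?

Deferred-dividend DDM. At t=4 the remaining stream is a growing perpetuity with first payment D_5 = 8.13.
V_4 = D_5/(r−g) = 8.13/(0.1766−0.0516) = 65.0400
P₀ = V_4/(1+r)^4 = 65.0400/(1+0.1766)^4 = 33.9364

$33.94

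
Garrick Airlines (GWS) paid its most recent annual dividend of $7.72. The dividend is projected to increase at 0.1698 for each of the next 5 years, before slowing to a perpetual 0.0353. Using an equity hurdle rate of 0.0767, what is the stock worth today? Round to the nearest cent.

Two-stage DDM. Project D₁…D_5 at 0.1698, terminal growth 0.0353, discount at r = 0.0767.
D_1 = 9.0309
D_2 = 10.5643
D_3 = 12.3581
D_4 = 14.4565
D_5 = 16.9112
Terminal value at t=5: TV = D_6/(r−g) = 17.5082/(0.0767−0.0353) = 422.9035
P₀ = 9.0309/(1+0.0767)^1 + 10.5643/(1+0.0767)^2 + 12.3581/(1+0.0767)^3 + 14.4565/(1+0.0767)^4 + 16.9112/(1+0.0767)^5 + 422.9035/(1+0.0767)^5 = 342.1037

$342.10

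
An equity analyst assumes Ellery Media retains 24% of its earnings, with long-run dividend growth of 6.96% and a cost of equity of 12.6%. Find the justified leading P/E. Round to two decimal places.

Payout ratio b = 1 − 0.24 = 0.76.
Justified leading P/E = b/(r−g) = 0.76/(0.126−0.0696) = 13.4752

13.48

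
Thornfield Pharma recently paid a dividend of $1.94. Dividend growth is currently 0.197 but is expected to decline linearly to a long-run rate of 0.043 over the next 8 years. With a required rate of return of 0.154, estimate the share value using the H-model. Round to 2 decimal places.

$29.00

H-model: P₀ = D₀[(1+g_L) + H(g_S−g_L)]/(r−g_L), with H = 8/2 = 4.
P₀ = 1.94 × [(1+0.043) + 4×(0.197−0.043)] / (0.154−0.043)
   = 1.94 × 1.6590 / 0.111 = 28.9951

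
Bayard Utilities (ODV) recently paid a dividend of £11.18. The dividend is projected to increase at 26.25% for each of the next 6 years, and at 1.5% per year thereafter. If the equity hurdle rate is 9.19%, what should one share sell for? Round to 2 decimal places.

Two-stage DDM. Project D₁…D_6 at 0.2625, terminal growth 0.015, discount at r = 0.0919.
D_1 = 14.1147
D_2 = 17.8199
D_3 = 22.4976
D_4 = 28.4032
D_5 = 35.8590
D_6 = 45.2720
Terminal value at t=6: TV = D_7/(r−g) = 45.9511/(0.0919−0.015) = 597.5439
P₀ = 14.1147/(1+0.0919)^1 + 17.8199/(1+0.0919)^2 + 22.4976/(1+0.0919)^3 + 28.4032/(1+0.0919)^4 + 35.8590/(1+0.0919)^5 + 45.2720/(1+0.0919)^6 + 597.5439/(1+0.0919)^6 = 467.5465

£467.55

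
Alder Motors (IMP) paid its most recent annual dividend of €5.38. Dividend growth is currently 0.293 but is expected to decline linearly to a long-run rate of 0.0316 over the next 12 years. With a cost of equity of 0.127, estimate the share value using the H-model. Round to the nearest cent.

€146.62

H-model: P₀ = D₀[(1+g_L) + H(g_S−g_L)]/(r−g_L), with H = 12/2 = 6.
P₀ = 5.38 × [(1+0.0316) + 6×(0.293−0.0316)] / (0.127−0.0316)
   = 5.38 × 2.6000 / 0.0954 = 146.6247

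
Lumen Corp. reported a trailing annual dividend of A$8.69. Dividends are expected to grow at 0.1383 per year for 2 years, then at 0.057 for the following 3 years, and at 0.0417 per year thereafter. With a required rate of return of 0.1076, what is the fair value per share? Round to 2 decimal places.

A$169.30

Three-stage DDM. Project D₁…D_5; terminal Gordon value at t=5 with g = 0.0417; discount at r = 0.1076.
D_1 = 9.8918
D_2 = 11.2599
D_3 = 11.9017
D_4 = 12.5801
D_5 = 13.2971
TV_5 = 13.8516/(0.1076−0.0417) = 210.1917
P₀ = Σ Dₜ/(1+r)ᵗ + TV_5/(1+r)^5 = 169.3002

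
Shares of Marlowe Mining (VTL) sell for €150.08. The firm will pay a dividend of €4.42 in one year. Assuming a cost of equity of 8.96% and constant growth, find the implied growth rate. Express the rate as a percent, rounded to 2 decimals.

6.01%

From P₀ = D₁/(r − g), the implied growth is g = r − D₁/P₀.
g = 0.0896 − 4.42/150.08 = 0.0896 − 0.02945 = 0.06015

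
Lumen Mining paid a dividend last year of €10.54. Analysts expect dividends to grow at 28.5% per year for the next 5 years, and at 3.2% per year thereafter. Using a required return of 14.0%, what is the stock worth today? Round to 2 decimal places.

€259.83

Two-stage DDM. Project D₁…D_5 at 0.285, terminal growth 0.032, discount at r = 0.14.
D_1 = 13.5439
D_2 = 17.4039
D_3 = 22.3640
D_4 = 28.7378
D_5 = 36.9280
Terminal value at t=5: TV = D_6/(r−g) = 38.1097/(0.14−0.032) = 352.8679
P₀ = 13.5439/(1+0.14)^1 + 17.4039/(1+0.14)^2 + 22.3640/(1+0.14)^3 + 28.7378/(1+0.14)^4 + 36.9280/(1+0.14)^5 + 352.8679/(1+0.14)^5 = 259.8303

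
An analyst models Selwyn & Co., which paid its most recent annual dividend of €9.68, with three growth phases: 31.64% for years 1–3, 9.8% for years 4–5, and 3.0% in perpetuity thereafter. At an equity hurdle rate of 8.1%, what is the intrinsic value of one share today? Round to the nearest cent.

€443.65

Three-stage DDM. Project D₁…D_5; terminal Gordon value at t=5 with g = 0.03; discount at r = 0.081.
D_1 = 12.7428
D_2 = 16.7746
D_3 = 22.0820
D_4 = 24.2461
D_5 = 26.6222
TV_5 = 27.4208/(0.081−0.03) = 537.6637
P₀ = Σ Dₜ/(1+r)ᵗ + TV_5/(1+r)^5 = 443.6498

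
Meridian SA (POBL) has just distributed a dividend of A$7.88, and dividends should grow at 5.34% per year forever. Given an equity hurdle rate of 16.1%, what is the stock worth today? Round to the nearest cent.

A$77.14

Gordon growth model: P₀ = D₁/(r − g). D₁ = 7.88 × (1 + 0.0534) = 8.3008.
P₀ = 8.3008 / (0.161 − 0.0534) = 8.3008 / 0.1076 = 77.1449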